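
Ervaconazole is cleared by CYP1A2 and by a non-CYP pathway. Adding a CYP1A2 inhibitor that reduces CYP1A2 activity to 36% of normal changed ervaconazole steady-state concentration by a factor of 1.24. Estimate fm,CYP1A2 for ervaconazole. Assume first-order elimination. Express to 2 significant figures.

0.30

CL'/CL = 1 / 1.24 = 0.8065
0.36·fm + (1 − fm) = 0.8065
fm = (0.8065 − 1) / (0.36 − 1) = 0.30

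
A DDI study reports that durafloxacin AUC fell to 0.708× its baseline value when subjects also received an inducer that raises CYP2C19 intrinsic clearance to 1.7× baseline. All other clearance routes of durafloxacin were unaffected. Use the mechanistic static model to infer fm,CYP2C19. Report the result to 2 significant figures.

0.59

Write x for the fraction cleared via CYP2C19. The observed AUC change means clearance rose to 1/0.708 = 1.412 of baseline.
Only the CYP2C19 route changed, so 1.412 = x·1.7 + (1 − x), giving x = 0.59.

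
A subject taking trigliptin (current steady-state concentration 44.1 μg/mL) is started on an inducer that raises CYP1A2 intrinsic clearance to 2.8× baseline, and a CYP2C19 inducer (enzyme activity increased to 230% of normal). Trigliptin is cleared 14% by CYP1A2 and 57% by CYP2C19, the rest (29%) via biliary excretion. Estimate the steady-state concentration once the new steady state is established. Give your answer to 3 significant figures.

22.1 μg/mL

The CYP1A2 pathway (14% of clearance) increases to 2.8× activity: 0.14 × 2.8 = 0.392.
The CYP2C19 pathway (57% of clearance) is boosted to 2.3× activity: 0.57 × 2.3 = 1.311.
Non-CYP routes (29%) are unchanged.
Relative clearance = 0.392 + 1.311 + 0.29 = 1.993.
New steady-state concentration = 44.1 / 1.993 = 22.1 μg/mL (concentration scales inversely with clearance).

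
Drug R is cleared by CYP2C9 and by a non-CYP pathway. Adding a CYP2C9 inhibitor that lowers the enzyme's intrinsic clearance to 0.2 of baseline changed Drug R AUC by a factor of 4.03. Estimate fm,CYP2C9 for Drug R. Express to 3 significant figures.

0.940

Call the CYP2C9 fraction fm. After the interaction, CL_new/CL_old = fm × 0.2 + (1 − fm).
AUC ratio = 1 / (new CL fraction), so new CL fraction = 1 / 4.03 = 0.2481.
fm × 0.2 + 1 − fm = 0.2481  ⇒  fm × (0.2 − 1) = −0.7519  ⇒  fm = 0.940.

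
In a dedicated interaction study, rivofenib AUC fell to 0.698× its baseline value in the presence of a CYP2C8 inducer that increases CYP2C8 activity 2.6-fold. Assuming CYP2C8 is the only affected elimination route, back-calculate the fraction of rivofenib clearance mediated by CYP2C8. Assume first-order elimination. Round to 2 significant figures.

CL'/CL = 1 / 0.698 = 1.433
2.6·fm + (1 − fm) = 1.433
fm = (1.433 − 1) / (2.6 − 1) = 0.27

0.27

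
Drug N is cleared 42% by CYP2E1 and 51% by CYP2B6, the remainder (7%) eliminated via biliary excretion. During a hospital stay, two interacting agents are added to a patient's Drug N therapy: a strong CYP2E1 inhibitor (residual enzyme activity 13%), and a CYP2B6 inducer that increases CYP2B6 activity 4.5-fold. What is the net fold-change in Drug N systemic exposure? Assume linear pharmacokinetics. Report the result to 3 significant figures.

The CYP2E1 pathway (42% of clearance) is reduced to 0.13× activity: 0.42 × 0.13 = 0.0546.
The CYP2B6 pathway (51% of clearance) rises to 4.5× activity: 0.51 × 4.5 = 2.295.
The remaining 7% of clearance is unaffected.
Relative clearance = 0.0546 + 2.295 + 0.07 = 2.4196.
Systemic exposure ∝ 1/CL: fold-change = 1 / 2.4196 = 0.413.

0.413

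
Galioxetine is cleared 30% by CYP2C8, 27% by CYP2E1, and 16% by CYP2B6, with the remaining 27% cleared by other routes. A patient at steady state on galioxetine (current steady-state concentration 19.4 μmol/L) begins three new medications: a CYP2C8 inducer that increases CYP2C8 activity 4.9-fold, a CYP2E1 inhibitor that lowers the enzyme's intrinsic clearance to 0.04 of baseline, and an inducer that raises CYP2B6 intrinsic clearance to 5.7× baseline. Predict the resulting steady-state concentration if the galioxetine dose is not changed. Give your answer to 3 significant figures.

7.29 μmol/L

CYP2C8: 0.3 × 4.9 = 1.47
CYP2E1: 0.27 × 0.04 = 0.0108
CYP2B6: 0.16 × 5.7 = 0.912
Other: 0.27 (unchanged)
Relative clearance = 1.47 + 0.0108 + 0.912 + 0.27 = 2.6628.
New steady-state concentration = 19.4 / 2.6628 = 7.29 μmol/L (concentration scales inversely with clearance).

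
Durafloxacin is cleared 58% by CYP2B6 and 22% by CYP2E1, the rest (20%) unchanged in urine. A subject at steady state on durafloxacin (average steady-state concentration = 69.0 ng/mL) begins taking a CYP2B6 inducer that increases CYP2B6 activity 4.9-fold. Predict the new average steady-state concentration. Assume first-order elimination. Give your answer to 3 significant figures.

CYP2B6: 0.58 × 4.9 = 2.842
CYP2E1: 0.22 (unchanged)
Other: 0.2 (unchanged)
CL_new/CL_old = 2.842 + 0.22 + 0.2 = 3.262.
Average steady-state concentration ∝ 1/CL, so new value = 69.0 / 3.262 = 21.2 ng/mL.

21.2 ng/mL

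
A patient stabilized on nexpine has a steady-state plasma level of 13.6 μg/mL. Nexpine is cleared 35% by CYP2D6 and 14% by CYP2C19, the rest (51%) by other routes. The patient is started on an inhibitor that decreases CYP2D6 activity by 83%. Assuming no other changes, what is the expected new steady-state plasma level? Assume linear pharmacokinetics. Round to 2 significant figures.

CYP2D6: 0.35 × 0.17 = 0.0595
CYP2C19: 0.14 (unchanged)
Other: 0.51 (unchanged)
Relative clearance = 0.0595 + 0.14 + 0.51 = 0.7095.
New steady-state plasma level = baseline ÷ relative clearance = 13.6 / 0.7095 = 19 μg/mL.

19 μg/mL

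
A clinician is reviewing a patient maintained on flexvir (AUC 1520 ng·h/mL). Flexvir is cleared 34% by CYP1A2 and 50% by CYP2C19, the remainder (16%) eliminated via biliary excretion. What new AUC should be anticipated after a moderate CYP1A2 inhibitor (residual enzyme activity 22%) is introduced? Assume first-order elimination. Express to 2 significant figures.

2.1 × 10³ ng·h/mL

The CYP1A2 pathway (34% of clearance) drops to 0.22× activity: 0.34 × 0.22 = 0.0748.
CYP2C19 (50%) and the residual 16% are unaffected.
Relative clearance = 0.0748 + 0.5 + 0.16 = 0.7348.
With dosing unchanged, AUC scales as 1/CL: 1520 / 0.7348 = 2.1 × 10³ ng·h/mL.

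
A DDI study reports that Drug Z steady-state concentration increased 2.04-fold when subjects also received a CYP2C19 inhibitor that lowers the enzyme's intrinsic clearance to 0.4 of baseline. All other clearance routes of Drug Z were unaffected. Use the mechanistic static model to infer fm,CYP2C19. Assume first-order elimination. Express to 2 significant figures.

CL'/CL = 1 / 2.04 = 0.4902
0.4·fm + (1 − fm) = 0.4902
fm = (0.4902 − 1) / (0.4 − 1) = 0.85

0.85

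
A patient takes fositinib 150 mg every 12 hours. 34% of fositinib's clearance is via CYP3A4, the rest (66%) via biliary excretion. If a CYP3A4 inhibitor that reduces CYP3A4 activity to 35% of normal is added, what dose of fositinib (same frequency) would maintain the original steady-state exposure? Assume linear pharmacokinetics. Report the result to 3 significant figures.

117 mg

The CYP3A4 pathway (34% of clearance) drops to 0.35× activity: 0.34 × 0.35 = 0.119.
The remaining 66% of clearance is unaffected.
CL_new/CL_old = 0.119 + 0.66 = 0.779.
To maintain the same steady-state level, dose must scale with clearance: new dose = 150 × 0.779 = 117 mg.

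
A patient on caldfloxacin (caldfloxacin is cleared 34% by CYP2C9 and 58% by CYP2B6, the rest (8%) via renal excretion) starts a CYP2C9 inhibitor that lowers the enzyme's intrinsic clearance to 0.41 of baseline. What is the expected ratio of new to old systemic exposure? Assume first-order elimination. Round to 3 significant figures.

1.25

CYP2C9: 0.34 × 0.41 = 0.1394
CYP2B6: 0.58 (unchanged)
Other: 0.08 (unchanged)
CL_new/CL_old = 0.1394 + 0.58 + 0.08 = 0.7994.
Since systemic exposure ∝ 1/CL, the ratio is 1 / 0.7994 = 1.25.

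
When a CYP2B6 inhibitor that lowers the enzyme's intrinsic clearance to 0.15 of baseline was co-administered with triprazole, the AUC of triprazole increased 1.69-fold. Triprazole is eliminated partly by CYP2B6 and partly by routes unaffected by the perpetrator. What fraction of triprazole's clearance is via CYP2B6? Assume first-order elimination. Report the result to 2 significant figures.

0.48

CL'/CL = 1 / 1.69 = 0.5917
0.15·fm + (1 − fm) = 0.5917
fm = (0.5917 − 1) / (0.15 − 1) = 0.48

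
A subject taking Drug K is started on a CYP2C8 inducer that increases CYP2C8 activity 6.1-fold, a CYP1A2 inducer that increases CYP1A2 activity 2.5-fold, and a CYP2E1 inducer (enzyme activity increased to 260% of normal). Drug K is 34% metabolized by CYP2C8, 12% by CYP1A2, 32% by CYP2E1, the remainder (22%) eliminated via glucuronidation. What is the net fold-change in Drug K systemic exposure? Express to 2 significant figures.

The CYP2C8 pathway (34% of clearance) is boosted to 6.1× activity: 0.34 × 6.1 = 2.074.
The CYP1A2 pathway (12% of clearance) is boosted to 2.5× activity: 0.12 × 2.5 = 0.3.
The CYP2E1 pathway (32% of clearance) is boosted to 2.6× activity: 0.32 × 2.6 = 0.832.
The remaining 22% of clearance is unaffected.
CL_new/CL_old = 2.074 + 0.3 + 0.832 + 0.22 = 3.426.
Net systemic exposure ratio = 1 / 3.426 = 0.29.

0.29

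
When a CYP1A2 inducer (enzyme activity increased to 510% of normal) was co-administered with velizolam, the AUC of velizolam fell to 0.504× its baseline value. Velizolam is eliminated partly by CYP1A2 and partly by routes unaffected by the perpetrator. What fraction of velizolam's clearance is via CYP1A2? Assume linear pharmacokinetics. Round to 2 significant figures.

0.24

Let fm be the CYP1A2 fraction. New clearance relative to baseline = fm × 5.1 + (1 − fm).
AUC ratio = 1 / (new CL fraction), so new CL fraction = 1 / 0.504 = 1.984.
fm × 5.1 + 1 − fm = 1.984  ⇒  fm × (5.1 − 1) = 0.9841  ⇒  fm = 0.24.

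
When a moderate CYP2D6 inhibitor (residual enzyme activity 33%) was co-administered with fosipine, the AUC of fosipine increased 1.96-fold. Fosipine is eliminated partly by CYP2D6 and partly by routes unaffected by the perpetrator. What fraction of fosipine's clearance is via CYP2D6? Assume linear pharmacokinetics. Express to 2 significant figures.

Let fm be the CYP2D6 fraction. New clearance relative to baseline = fm × 0.33 + (1 − fm).
AUC ratio = 1 / (new CL fraction), so new CL fraction = 1 / 1.96 = 0.5102.
fm × 0.33 + 1 − fm = 0.5102  ⇒  fm × (0.33 − 1) = −0.4898  ⇒  fm = 0.73.

0.73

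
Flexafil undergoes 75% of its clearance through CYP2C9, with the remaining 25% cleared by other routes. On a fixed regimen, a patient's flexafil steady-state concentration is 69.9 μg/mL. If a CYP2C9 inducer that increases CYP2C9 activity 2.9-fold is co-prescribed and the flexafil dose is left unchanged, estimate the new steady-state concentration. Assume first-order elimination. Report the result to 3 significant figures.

CYP2C9: 0.75 × 2.9 = 2.175
Other: 0.25 (unchanged)
Relative clearance = 2.175 + 0.25 = 2.425.
New steady-state concentration = baseline ÷ relative clearance = 69.9 / 2.425 = 28.8 μg/mL.

28.8 μg/mL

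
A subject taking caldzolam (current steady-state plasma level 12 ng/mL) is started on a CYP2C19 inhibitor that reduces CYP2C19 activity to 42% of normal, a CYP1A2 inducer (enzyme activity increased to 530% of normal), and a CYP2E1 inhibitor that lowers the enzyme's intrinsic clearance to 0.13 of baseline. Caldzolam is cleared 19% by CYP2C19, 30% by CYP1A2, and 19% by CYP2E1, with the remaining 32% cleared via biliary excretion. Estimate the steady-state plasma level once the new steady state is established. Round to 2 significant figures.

6.0 ng/mL

The CYP2C19 pathway (19% of clearance) falls to 0.42× activity: 0.19 × 0.42 = 0.0798.
The CYP1A2 pathway (30% of clearance) is boosted to 5.3× activity: 0.3 × 5.3 = 1.59.
The CYP2E1 pathway (19% of clearance) falls to 0.13× activity: 0.19 × 0.13 = 0.0247.
The remaining 32% of clearance is unaffected.
Relative clearance = 0.0798 + 1.59 + 0.0247 + 0.32 = 2.0145.
Steady-state plasma level ∝ 1/CL: new value = 12 / 2.0145 = 6.0 ng/mL.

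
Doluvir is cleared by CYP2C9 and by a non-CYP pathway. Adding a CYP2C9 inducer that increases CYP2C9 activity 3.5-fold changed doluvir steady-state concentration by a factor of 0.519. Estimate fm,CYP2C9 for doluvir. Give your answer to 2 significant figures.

Let fm be the CYP2C9 fraction. New clearance relative to baseline = fm × 3.5 + (1 − fm).
Steady-state concentration ratio = 1 / (new CL fraction), so new CL fraction = 1 / 0.519 = 1.927.
fm × 3.5 + 1 − fm = 1.927  ⇒  fm × (3.5 − 1) = 0.9268  ⇒  fm = 0.37.

0.37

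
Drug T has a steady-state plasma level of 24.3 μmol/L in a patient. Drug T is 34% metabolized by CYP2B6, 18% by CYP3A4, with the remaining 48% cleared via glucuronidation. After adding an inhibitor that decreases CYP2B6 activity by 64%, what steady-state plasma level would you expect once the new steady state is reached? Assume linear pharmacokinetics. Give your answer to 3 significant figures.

The CYP2B6 pathway (34% of clearance) falls to 0.36× activity: 0.34 × 0.36 = 0.1224.
CYP3A4 (18%) and the residual 48% are unaffected.
Relative clearance = 0.1224 + 0.18 + 0.48 = 0.7824.
Steady-state plasma level ∝ 1/CL, so new value = 24.3 / 0.7824 = 31.1 μmol/L.

31.1 μmol/L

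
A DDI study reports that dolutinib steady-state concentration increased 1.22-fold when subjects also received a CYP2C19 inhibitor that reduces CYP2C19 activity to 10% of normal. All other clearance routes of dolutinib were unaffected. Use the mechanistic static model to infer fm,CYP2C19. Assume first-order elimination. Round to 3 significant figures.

0.200

Write x for the fraction cleared via CYP2C19. The observed steady-state concentration change means clearance fell to 1/1.22 = 0.8197 of baseline.
Only the CYP2C19 route changed, so 0.8197 = x·0.1 + (1 − x), giving x = 0.200.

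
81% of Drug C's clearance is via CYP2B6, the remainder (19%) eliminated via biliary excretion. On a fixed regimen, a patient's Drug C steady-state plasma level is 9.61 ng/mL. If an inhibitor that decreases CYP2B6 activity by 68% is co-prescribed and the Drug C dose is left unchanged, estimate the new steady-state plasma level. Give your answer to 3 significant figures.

21.4 ng/mL

The CYP2B6 pathway (81% of clearance) drops to 0.32× activity: 0.81 × 0.32 = 0.2592.
Non-CYP routes (19%) are unchanged.
CL_new/CL_old = 0.2592 + 0.19 = 0.4492.
Steady-state plasma level ∝ 1/CL, so new value = 9.61 / 0.4492 = 21.4 ng/mL.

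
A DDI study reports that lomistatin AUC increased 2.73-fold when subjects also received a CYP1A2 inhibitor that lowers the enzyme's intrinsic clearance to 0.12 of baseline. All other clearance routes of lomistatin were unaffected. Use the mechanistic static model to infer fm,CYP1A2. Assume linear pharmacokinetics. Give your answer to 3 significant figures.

0.720

Let x = fm,CYP1A2. Because AUC ∝ 1/CL, relative clearance fell to 1/2.73 = 0.3663.
Setting x·0.12 + (1 − x) = 0.3663 and solving: x = (0.3663 − 1)/(0.12 − 1) = 0.720.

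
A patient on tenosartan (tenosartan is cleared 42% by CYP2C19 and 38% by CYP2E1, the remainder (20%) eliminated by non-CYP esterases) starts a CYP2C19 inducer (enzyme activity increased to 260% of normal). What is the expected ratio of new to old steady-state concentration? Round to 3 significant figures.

CYP2C19: 0.42 × 2.6 = 1.092
CYP2E1: 0.38 (unchanged)
Other: 0.2 (unchanged)
Relative clearance = 1.092 + 0.38 + 0.2 = 1.672.
Steady-state concentration ratio = CL_old/CL_new = 1 / 1.672 = 0.598.

0.598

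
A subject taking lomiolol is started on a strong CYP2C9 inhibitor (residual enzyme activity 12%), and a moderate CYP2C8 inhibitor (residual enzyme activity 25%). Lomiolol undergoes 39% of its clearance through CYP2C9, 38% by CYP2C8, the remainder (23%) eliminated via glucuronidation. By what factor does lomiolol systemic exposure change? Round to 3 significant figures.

2.69

The CYP2C9 pathway (39% of clearance) falls to 0.12× activity: 0.39 × 0.12 = 0.0468.
The CYP2C8 pathway (38% of clearance) drops to 0.25× activity: 0.38 × 0.25 = 0.095.
Non-CYP routes (23%) are unchanged.
Relative clearance = 0.0468 + 0.095 + 0.23 = 0.3718.
Systemic exposure ∝ 1/CL: fold-change = 1 / 0.3718 = 2.69.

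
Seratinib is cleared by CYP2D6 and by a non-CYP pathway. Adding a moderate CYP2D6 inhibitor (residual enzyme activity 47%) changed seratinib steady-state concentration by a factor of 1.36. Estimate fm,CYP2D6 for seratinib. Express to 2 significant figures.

0.50

Write x for the fraction cleared via CYP2D6. The observed steady-state concentration change means clearance fell to 1/1.36 = 0.7353 of baseline.
Only the CYP2D6 route changed, so 0.7353 = x·0.47 + (1 − x), giving x = 0.50.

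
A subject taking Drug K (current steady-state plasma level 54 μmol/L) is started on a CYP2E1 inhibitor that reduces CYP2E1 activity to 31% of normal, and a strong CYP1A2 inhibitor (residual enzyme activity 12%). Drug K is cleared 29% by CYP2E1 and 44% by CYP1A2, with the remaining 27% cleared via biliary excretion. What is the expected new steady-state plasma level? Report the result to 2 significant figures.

1.3 × 10² μmol/L

CYP2E1: 0.29 × 0.31 = 0.0899
CYP1A2: 0.44 × 0.12 = 0.0528
Other: 0.27 (unchanged)
CL_new/CL_old = 0.0899 + 0.0528 + 0.27 = 0.4127.
Dividing the baseline by the relative clearance: 54 / 0.4127 = 1.3 × 10² μmol/L.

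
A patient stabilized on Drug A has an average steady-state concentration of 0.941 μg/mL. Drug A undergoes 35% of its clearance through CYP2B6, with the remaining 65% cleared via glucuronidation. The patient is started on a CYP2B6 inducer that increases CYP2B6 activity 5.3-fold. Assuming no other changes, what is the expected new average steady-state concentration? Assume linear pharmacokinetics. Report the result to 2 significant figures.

0.38 μg/mL

The CYP2B6 pathway (35% of clearance) increases to 5.3× activity: 0.35 × 5.3 = 1.855.
The remaining 65% of clearance is unaffected.
Relative clearance = 1.855 + 0.65 = 2.505.
New average steady-state concentration = baseline ÷ relative clearance = 0.941 / 2.505 = 0.38 μg/mL.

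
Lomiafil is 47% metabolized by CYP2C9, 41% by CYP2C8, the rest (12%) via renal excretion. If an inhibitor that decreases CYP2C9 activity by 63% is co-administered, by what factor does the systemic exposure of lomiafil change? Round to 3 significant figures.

1.42

The CYP2C9 pathway (47% of clearance) is reduced to 0.37× activity: 0.47 × 0.37 = 0.1739.
CYP2C8 (41%) and the residual 12% are unaffected.
Relative clearance = 0.1739 + 0.41 + 0.12 = 0.7039.
Systemic exposure is inversely proportional to clearance, so the fold-change is 1 / 0.7039 = 1.42.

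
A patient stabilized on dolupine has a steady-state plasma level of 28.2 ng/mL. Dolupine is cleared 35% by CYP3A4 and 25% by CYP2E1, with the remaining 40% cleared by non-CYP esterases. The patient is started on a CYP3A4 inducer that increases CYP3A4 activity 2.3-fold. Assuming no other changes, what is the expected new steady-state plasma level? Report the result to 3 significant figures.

19.4 ng/mL

The CYP3A4 pathway (35% of clearance) is boosted to 2.3× activity: 0.35 × 2.3 = 0.805.
CYP2E1 (25%) and the residual 40% are unaffected.
CL_new/CL_old = 0.805 + 0.25 + 0.4 = 1.455.
With dosing unchanged, steady-state plasma level scales as 1/CL: 28.2 / 1.455 = 19.4 ng/mL.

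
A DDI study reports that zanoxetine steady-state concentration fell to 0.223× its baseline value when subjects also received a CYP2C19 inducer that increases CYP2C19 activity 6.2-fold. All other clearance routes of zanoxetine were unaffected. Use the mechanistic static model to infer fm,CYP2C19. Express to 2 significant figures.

Write x for the fraction cleared via CYP2C19. The observed steady-state concentration change means clearance rose to 1/0.223 = 4.484 of baseline.
Setting x·6.2 + (1 − x) = 4.484 and solving: x = (4.484 − 1)/(6.2 − 1) = 0.67.

0.67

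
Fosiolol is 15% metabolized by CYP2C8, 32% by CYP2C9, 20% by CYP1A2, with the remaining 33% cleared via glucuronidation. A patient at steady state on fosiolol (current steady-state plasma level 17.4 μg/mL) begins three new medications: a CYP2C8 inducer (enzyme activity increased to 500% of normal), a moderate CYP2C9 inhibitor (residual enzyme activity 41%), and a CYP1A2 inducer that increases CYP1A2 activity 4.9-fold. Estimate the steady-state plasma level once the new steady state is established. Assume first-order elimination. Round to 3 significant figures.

7.94 μg/mL

CYP2C8: 0.15 × 5 = 0.75
CYP2C9: 0.32 × 0.41 = 0.1312
CYP1A2: 0.2 × 4.9 = 0.98
Other: 0.33 (unchanged)
New clearance relative to baseline: 0.75 + 0.1312 + 0.98 + 0.33 = 2.1912.
Steady-state plasma level ∝ 1/CL: new value = 17.4 / 2.1912 = 7.94 μg/mL.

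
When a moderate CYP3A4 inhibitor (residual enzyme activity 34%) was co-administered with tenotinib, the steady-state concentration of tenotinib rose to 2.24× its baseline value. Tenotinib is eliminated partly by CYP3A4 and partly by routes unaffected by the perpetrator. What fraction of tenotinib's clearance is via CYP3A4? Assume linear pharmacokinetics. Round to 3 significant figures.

CL'/CL = 1 / 2.24 = 0.4464
0.34·fm + (1 − fm) = 0.4464
fm = (0.4464 − 1) / (0.34 − 1) = 0.839

0.839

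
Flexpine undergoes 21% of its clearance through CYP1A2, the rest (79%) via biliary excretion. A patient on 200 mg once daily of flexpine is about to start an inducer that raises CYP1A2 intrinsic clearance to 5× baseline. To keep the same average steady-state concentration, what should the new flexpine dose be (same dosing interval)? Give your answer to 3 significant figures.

368 mg

CYP1A2: 0.21 × 5 = 1.05
Other: 0.79 (unchanged)
CL_new/CL_old = 1.05 + 0.79 = 1.84.
Css,avg = (dose rate)/CL, so holding Css fixed requires dose ∝ CL: 200 × 1.84 = 368 mg.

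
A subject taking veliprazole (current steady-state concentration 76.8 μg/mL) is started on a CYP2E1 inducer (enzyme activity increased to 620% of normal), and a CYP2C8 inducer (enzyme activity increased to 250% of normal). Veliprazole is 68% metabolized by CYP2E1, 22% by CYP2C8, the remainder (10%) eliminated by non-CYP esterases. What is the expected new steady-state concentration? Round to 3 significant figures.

The CYP2E1 pathway (68% of clearance) rises to 6.2× activity: 0.68 × 6.2 = 4.216.
The CYP2C8 pathway (22% of clearance) is boosted to 2.5× activity: 0.22 × 2.5 = 0.55.
Non-CYP routes (10%) are unchanged.
Relative clearance = 4.216 + 0.55 + 0.1 = 4.866.
New steady-state concentration = 76.8 / 4.866 = 15.8 μg/mL (concentration scales inversely with clearance).

15.8 μg/mL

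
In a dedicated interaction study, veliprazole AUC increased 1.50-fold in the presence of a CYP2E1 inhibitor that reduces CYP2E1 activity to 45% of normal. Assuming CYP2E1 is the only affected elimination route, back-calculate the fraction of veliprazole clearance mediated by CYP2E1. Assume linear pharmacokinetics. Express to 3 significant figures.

CL'/CL = 1 / 1.50 = 0.6667
0.45·fm + (1 − fm) = 0.6667
fm = (0.6667 − 1) / (0.45 − 1) = 0.606

0.606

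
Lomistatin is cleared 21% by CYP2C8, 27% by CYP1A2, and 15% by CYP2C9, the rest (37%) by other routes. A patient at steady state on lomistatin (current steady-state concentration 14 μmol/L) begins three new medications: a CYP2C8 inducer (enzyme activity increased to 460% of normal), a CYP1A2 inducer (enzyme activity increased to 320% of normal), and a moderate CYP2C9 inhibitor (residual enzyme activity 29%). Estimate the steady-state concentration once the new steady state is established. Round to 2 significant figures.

The CYP2C8 pathway (21% of clearance) increases to 4.6× activity: 0.21 × 4.6 = 0.966.
The CYP1A2 pathway (27% of clearance) rises to 3.2× activity: 0.27 × 3.2 = 0.864.
The CYP2C9 pathway (15% of clearance) is reduced to 0.29× activity: 0.15 × 0.29 = 0.0435.
Non-CYP routes (37%) are unchanged.
Relative clearance = 0.966 + 0.864 + 0.0435 + 0.37 = 2.2435.
New steady-state concentration = 14 / 2.2435 = 6.2 μmol/L (concentration scales inversely with clearance).

6.2 μmol/L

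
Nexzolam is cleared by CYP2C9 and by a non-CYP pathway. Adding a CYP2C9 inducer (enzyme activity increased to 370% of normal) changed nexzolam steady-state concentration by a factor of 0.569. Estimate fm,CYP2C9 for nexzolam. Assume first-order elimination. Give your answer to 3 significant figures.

Let fm be the CYP2C9 fraction. New clearance relative to baseline = fm × 3.7 + (1 − fm).
Steady-state concentration ratio = 1 / (new CL fraction), so new CL fraction = 1 / 0.569 = 1.757.
fm × 3.7 + 1 − fm = 1.757  ⇒  fm × (3.7 − 1) = 0.7575  ⇒  fm = 0.281.

0.281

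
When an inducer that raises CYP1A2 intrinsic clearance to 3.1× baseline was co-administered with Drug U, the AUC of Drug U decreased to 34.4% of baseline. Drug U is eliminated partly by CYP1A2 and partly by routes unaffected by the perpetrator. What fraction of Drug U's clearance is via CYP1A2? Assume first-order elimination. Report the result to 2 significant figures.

0.91

Write x for the fraction cleared via CYP1A2. The observed AUC change means clearance rose to 1/0.344 = 2.907 of baseline.
Only the CYP1A2 route changed, so 2.907 = x·3.1 + (1 − x), giving x = 0.91.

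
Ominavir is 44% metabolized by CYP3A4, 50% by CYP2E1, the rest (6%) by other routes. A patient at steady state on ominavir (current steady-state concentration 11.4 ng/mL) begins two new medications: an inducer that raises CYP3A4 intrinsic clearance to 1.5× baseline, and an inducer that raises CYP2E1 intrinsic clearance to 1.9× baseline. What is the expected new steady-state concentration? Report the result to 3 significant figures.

The CYP3A4 pathway (44% of clearance) is boosted to 1.5× activity: 0.44 × 1.5 = 0.66.
The CYP2E1 pathway (50% of clearance) increases to 1.9× activity: 0.5 × 1.9 = 0.95.
The remaining 6% of clearance is unaffected.
CL_new/CL_old = 0.66 + 0.95 + 0.06 = 1.67.
New steady-state concentration = 11.4 / 1.67 = 6.83 ng/mL (concentration scales inversely with clearance).

6.83 ng/mL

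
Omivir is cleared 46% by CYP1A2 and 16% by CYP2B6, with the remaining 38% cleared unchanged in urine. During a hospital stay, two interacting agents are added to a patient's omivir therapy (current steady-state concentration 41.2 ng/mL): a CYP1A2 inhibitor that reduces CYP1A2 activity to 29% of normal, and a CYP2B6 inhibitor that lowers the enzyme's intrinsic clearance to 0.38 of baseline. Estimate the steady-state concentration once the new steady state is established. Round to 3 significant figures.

The CYP1A2 pathway (46% of clearance) is reduced to 0.29× activity: 0.46 × 0.29 = 0.1334.
The CYP2B6 pathway (16% of clearance) is reduced to 0.38× activity: 0.16 × 0.38 = 0.0608.
Non-CYP routes (38%) are unchanged.
CL_new/CL_old = 0.1334 + 0.0608 + 0.38 = 0.5742.
New steady-state concentration = 41.2 / 0.5742 = 71.8 ng/mL (concentration scales inversely with clearance).

71.8 ng/mL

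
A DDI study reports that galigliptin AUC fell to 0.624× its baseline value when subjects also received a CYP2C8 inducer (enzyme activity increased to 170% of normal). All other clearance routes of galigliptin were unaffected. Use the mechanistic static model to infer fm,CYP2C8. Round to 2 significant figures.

Write x for the fraction cleared via CYP2C8. The observed AUC change means clearance rose to 1/0.624 = 1.603 of baseline.
Only the CYP2C8 route changed, so 1.603 = x·1.7 + (1 − x), giving x = 0.86.

0.86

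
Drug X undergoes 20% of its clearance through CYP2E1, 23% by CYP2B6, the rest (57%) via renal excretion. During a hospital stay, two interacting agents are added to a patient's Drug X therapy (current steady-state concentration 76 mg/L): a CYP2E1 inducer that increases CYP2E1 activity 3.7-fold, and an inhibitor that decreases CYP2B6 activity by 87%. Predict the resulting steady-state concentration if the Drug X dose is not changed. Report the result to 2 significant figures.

57 mg/L

CYP2E1: 0.2 × 3.7 = 0.74
CYP2B6: 0.23 × 0.13 = 0.0299
Other: 0.57 (unchanged)
Relative clearance = 0.74 + 0.0299 + 0.57 = 1.3399.
Steady-state concentration ∝ 1/CL: new value = 76 / 1.3399 = 57 mg/L.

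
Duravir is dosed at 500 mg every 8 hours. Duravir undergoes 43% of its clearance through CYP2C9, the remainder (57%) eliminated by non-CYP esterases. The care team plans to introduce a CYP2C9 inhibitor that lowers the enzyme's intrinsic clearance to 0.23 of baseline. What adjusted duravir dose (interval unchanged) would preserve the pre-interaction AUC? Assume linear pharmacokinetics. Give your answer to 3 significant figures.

334 mg

CYP2C9: 0.43 × 0.23 = 0.0989
Other: 0.57 (unchanged)
Relative clearance = 0.0989 + 0.57 = 0.6689.
Exposure is unchanged when dose changes in proportion to clearance. New dose = 500 mg × 0.6689 = 334 mg.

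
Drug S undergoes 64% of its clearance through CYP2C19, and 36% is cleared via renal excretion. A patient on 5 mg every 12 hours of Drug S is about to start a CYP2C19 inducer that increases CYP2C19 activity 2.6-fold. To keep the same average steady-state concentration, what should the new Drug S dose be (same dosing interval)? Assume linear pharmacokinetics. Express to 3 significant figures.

10.1 mg

CYP2C19: 0.64 × 2.6 = 1.664
Other: 0.36 (unchanged)
Relative clearance = 1.664 + 0.36 = 2.024.
To maintain the same steady-state level, dose must scale with clearance: new dose = 5 × 2.024 = 10.1 mg.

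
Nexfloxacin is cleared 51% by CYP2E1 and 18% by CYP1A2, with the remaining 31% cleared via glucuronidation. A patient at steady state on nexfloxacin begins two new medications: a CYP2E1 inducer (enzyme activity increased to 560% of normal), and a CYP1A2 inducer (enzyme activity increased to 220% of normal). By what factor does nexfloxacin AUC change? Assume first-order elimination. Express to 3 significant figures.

The CYP2E1 pathway (51% of clearance) is boosted to 5.6× activity: 0.51 × 5.6 = 2.856.
The CYP1A2 pathway (18% of clearance) is boosted to 2.2× activity: 0.18 × 2.2 = 0.396.
Non-CYP routes (31%) are unchanged.
New clearance relative to baseline: 2.856 + 0.396 + 0.31 = 3.562.
Because AUC varies inversely with clearance, the combined effect is 1 / 3.562 = 0.281.

0.281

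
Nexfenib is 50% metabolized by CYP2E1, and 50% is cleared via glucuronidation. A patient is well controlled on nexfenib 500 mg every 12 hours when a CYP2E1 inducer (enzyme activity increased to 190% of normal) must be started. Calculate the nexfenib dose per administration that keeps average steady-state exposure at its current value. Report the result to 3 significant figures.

725 mg

The CYP2E1 pathway (50% of clearance) rises to 1.9× activity: 0.5 × 1.9 = 0.95.
Non-CYP routes (50%) are unchanged.
New clearance relative to baseline: 0.95 + 0.5 = 1.45.
Exposure is unchanged when dose changes in proportion to clearance. New dose = 500 mg × 1.45 = 725 mg.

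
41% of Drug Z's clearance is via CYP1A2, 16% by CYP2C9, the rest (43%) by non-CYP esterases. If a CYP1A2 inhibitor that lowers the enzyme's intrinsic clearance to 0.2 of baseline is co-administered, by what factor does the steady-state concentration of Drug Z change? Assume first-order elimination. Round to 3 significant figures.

The CYP1A2 pathway (41% of clearance) drops to 0.2× activity: 0.41 × 0.2 = 0.082.
CYP2C9 (16%) and the residual 43% are unaffected.
Relative clearance = 0.082 + 0.16 + 0.43 = 0.672.
Steady-state concentration is inversely proportional to clearance, so the fold-change is 1 / 0.672 = 1.49.

1.49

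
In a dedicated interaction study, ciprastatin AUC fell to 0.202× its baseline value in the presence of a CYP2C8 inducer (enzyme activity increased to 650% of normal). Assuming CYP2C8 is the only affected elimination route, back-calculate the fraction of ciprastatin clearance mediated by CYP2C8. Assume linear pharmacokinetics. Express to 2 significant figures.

CL'/CL = 1 / 0.202 = 4.95
6.5·fm + (1 − fm) = 4.95
fm = (4.95 − 1) / (6.5 − 1) = 0.72

0.72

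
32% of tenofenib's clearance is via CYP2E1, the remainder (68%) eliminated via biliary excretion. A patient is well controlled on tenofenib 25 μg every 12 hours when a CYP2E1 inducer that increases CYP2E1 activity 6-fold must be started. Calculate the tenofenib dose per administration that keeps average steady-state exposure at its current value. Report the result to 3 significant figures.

CYP2E1: 0.32 × 6 = 1.92
Other: 0.68 (unchanged)
New clearance relative to baseline: 1.92 + 0.68 = 2.6.
Css,avg = (dose rate)/CL, so holding Css fixed requires dose ∝ CL: 25 × 2.6 = 65.0 μg.

65.0 μg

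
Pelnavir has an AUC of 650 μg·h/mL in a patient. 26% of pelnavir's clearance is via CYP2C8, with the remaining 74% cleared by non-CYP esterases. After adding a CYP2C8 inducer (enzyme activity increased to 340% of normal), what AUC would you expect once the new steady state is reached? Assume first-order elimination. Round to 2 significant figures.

The CYP2C8 pathway (26% of clearance) increases to 3.4× activity: 0.26 × 3.4 = 0.884.
The remaining 74% of clearance is unaffected.
CL_new/CL_old = 0.884 + 0.74 = 1.624.
With dosing unchanged, AUC scales as 1/CL: 650 / 1.624 = 4.0 × 10² μg·h/mL.

4.0 × 10² μg·h/mL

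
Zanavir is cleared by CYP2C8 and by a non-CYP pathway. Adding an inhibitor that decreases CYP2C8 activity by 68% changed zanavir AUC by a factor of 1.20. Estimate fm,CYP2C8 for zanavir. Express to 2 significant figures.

Let fm be the CYP2C8 fraction. New clearance relative to baseline = fm × 0.32 + (1 − fm).
AUC ratio = 1 / (new CL fraction), so new CL fraction = 1 / 1.20 = 0.8333.
fm × 0.32 + 1 − fm = 0.8333  ⇒  fm × (0.32 − 1) = −0.1667  ⇒  fm = 0.25.

0.25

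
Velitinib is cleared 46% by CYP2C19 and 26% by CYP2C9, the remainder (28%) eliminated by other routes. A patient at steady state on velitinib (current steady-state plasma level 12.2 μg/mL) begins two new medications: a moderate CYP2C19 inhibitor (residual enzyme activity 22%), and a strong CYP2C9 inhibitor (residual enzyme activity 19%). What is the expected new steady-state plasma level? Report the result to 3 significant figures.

28.3 μg/mL

The CYP2C19 pathway (46% of clearance) falls to 0.22× activity: 0.46 × 0.22 = 0.1012.
The CYP2C9 pathway (26% of clearance) is reduced to 0.19× activity: 0.26 × 0.19 = 0.0494.
Non-CYP routes (28%) are unchanged.
New clearance relative to baseline: 0.1012 + 0.0494 + 0.28 = 0.4306.
Dividing the baseline by the relative clearance: 12.2 / 0.4306 = 28.3 μg/mL.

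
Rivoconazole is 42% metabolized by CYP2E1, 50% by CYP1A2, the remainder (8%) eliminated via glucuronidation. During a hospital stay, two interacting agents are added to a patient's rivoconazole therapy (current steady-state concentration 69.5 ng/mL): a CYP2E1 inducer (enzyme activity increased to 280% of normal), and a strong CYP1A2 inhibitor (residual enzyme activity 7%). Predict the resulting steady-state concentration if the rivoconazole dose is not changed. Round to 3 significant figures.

53.8 ng/mL

The CYP2E1 pathway (42% of clearance) is boosted to 2.8× activity: 0.42 × 2.8 = 1.176.
The CYP1A2 pathway (50% of clearance) drops to 0.07× activity: 0.5 × 0.07 = 0.035.
The remaining 8% of clearance is unaffected.
CL_new/CL_old = 1.176 + 0.035 + 0.08 = 1.291.
Dividing the baseline by the relative clearance: 69.5 / 1.291 = 53.8 ng/mL.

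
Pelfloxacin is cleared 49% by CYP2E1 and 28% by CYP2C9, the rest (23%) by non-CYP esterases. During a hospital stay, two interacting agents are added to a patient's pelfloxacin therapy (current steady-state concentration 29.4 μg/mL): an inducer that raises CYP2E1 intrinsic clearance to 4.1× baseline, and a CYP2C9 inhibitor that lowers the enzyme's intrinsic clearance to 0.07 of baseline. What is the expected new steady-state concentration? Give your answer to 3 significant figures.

13.0 μg/mL

The CYP2E1 pathway (49% of clearance) increases to 4.1× activity: 0.49 × 4.1 = 2.009.
The CYP2C9 pathway (28% of clearance) is reduced to 0.07× activity: 0.28 × 0.07 = 0.0196.
The remaining 23% of clearance is unaffected.
CL_new/CL_old = 2.009 + 0.0196 + 0.23 = 2.2586.
Dividing the baseline by the relative clearance: 29.4 / 2.2586 = 13.0 μg/mL.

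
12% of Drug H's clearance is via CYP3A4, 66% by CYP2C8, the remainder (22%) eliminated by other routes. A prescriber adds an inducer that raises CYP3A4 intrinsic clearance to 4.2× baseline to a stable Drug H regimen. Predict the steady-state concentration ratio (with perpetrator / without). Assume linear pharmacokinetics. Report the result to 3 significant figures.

0.723

The CYP3A4 pathway (12% of clearance) rises to 4.2× activity: 0.12 × 4.2 = 0.504.
CYP2C8 (66%) and the residual 22% are unaffected.
New clearance relative to baseline: 0.504 + 0.66 + 0.22 = 1.384.
Steady-state concentration ratio = CL_old/CL_new = 1 / 1.384 = 0.723.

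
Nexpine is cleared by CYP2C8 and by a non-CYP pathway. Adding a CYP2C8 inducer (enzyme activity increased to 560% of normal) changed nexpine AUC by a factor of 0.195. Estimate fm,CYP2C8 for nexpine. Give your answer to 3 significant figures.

CL'/CL = 1 / 0.195 = 5.128
5.6·fm + (1 − fm) = 5.128
fm = (5.128 − 1) / (5.6 − 1) = 0.897

0.897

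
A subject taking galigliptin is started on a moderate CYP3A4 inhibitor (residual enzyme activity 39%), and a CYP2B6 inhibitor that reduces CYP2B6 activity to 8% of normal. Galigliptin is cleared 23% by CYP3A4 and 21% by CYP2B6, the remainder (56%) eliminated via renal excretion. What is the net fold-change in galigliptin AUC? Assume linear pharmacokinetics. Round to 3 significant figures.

1.50

The CYP3A4 pathway (23% of clearance) is reduced to 0.39× activity: 0.23 × 0.39 = 0.0897.
The CYP2B6 pathway (21% of clearance) drops to 0.08× activity: 0.21 × 0.08 = 0.0168.
The remaining 56% of clearance is unaffected.
New clearance relative to baseline: 0.0897 + 0.0168 + 0.56 = 0.6665.
AUC ∝ 1/CL: fold-change = 1 / 0.6665 = 1.50.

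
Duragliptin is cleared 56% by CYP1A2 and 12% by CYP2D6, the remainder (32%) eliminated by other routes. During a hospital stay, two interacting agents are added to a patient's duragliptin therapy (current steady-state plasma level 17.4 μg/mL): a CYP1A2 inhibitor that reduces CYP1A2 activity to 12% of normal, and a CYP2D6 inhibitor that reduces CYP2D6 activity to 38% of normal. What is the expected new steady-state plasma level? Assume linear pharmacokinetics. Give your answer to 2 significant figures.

The CYP1A2 pathway (56% of clearance) drops to 0.12× activity: 0.56 × 0.12 = 0.0672.
The CYP2D6 pathway (12% of clearance) is reduced to 0.38× activity: 0.12 × 0.38 = 0.0456.
The remaining 32% of clearance is unaffected.
CL_new/CL_old = 0.0672 + 0.0456 + 0.32 = 0.4328.
Dividing the baseline by the relative clearance: 17.4 / 0.4328 = 40 μg/mL.

40 μg/mL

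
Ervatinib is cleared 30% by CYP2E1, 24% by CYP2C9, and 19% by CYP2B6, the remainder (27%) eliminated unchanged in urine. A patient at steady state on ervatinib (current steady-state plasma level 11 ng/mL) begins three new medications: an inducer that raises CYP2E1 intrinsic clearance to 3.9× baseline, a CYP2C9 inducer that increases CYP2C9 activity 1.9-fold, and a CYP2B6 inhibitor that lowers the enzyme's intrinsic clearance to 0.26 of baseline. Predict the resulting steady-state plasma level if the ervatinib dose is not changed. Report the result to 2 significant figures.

5.7 ng/mL

CYP2E1: 0.3 × 3.9 = 1.17
CYP2C9: 0.24 × 1.9 = 0.456
CYP2B6: 0.19 × 0.26 = 0.0494
Other: 0.27 (unchanged)
Relative clearance = 1.17 + 0.456 + 0.0494 + 0.27 = 1.9454.
Dividing the baseline by the relative clearance: 11 / 1.9454 = 5.7 ng/mL.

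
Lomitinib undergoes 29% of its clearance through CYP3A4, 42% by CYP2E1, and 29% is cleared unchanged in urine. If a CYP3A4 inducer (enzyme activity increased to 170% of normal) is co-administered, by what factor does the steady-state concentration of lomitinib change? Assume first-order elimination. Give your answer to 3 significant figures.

CYP3A4: 0.29 × 1.7 = 0.493
CYP2E1: 0.42 (unchanged)
Other: 0.29 (unchanged)
Relative clearance = 0.493 + 0.42 + 0.29 = 1.203.
Since steady-state concentration ∝ 1/CL, the ratio is 1 / 1.203 = 0.831.

0.831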